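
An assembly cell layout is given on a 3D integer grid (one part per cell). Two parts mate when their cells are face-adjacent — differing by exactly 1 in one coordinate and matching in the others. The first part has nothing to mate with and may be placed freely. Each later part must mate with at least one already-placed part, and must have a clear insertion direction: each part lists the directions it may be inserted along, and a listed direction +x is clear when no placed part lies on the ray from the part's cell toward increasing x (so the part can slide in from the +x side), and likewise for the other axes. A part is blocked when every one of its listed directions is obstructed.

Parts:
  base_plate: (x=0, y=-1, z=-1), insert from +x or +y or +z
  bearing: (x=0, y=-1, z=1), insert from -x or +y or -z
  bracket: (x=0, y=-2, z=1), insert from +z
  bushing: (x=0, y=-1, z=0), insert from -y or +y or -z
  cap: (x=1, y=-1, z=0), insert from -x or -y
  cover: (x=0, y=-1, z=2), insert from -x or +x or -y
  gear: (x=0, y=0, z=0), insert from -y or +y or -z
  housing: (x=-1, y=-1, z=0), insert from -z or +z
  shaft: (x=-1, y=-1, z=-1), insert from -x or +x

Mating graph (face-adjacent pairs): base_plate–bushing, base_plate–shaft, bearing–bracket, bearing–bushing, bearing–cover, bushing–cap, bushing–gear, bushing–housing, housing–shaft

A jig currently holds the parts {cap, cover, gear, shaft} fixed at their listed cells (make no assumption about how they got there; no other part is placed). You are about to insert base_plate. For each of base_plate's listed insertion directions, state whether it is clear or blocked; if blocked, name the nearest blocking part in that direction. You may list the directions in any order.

+x: ray from base_plate(0, -1, -1) has no placed part ⇒ clear
+y: ray from base_plate(0, -1, -1) has no placed part ⇒ clear
+z: nearest on ray is cover@(0, -1, 2) ⇒ blocked

+x: clear; +y: clear; +z: blocked by cover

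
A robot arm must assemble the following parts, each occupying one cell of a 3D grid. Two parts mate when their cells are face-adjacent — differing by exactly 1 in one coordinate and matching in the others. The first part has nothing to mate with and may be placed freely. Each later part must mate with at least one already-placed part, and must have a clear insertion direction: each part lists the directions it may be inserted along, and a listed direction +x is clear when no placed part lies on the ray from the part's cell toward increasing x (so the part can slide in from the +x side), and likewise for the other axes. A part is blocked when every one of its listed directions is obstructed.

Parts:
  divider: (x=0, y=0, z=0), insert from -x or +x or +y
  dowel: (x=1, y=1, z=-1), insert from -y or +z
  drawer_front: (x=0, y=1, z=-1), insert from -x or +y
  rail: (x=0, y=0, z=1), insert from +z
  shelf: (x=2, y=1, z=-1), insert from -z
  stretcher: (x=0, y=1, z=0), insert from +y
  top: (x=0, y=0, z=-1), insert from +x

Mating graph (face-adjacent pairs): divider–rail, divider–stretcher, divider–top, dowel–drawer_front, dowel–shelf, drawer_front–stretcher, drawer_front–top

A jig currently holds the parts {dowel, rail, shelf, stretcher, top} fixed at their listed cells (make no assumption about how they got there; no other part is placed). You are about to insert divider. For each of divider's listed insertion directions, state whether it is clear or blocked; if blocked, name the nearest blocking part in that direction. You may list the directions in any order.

-x: ray from divider(0, 0, 0) has no placed part ⇒ clear
+x: ray from divider(0, 0, 0) has no placed part ⇒ clear
+y: nearest on ray is stretcher@(0, 1, 0) ⇒ blocked

+x: clear; +y: blocked by stretcher; -x: clear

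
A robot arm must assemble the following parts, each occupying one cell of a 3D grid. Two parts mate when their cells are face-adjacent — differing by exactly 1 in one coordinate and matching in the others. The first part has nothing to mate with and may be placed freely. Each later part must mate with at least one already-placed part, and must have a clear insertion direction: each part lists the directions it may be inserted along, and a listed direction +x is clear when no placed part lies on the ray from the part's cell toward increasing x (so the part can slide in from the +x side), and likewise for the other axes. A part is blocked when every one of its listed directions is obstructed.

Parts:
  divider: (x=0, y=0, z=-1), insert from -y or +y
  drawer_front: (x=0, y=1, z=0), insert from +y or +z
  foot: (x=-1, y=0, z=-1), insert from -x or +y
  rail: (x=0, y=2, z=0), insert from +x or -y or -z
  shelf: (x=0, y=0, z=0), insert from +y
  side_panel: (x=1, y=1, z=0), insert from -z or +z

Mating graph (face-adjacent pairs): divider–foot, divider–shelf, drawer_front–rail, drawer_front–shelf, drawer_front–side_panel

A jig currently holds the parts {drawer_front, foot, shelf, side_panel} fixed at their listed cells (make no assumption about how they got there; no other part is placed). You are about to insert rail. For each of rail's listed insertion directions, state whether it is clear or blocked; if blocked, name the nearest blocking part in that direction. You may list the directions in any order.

+x: ray from rail(0, 2, 0) has no placed part ⇒ clear
-y: nearest on ray is drawer_front@(0, 1, 0) ⇒ blocked
-z: ray from rail(0, 2, 0) has no placed part ⇒ clear

+x: clear; -y: blocked by drawer_front; -z: clear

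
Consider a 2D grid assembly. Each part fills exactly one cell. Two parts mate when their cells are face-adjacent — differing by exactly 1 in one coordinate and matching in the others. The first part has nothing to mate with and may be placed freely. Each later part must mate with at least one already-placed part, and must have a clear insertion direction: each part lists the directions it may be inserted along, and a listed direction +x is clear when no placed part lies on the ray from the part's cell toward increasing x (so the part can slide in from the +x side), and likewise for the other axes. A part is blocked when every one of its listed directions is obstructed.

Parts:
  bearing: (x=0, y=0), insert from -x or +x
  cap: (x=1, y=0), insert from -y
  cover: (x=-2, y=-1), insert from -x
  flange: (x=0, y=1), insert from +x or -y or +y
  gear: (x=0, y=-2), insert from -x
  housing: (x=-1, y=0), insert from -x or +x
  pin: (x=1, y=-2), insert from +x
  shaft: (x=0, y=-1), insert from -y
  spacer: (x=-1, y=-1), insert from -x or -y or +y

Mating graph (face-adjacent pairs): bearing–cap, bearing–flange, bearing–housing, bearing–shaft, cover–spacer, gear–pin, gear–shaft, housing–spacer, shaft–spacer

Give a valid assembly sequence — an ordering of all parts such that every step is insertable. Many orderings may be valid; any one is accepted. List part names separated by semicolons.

cover; spacer; shaft; housing; bearing; flange; cap; gear; pin

1. cover@(-2, -1) [-x clear] — {cover}
2. spacer@(-1, -1) [-y clear] — {cover, spacer}
3. shaft@(0, -1) [-y clear] — {cover, shaft, spacer}
4. housing@(-1, 0) [-x clear] — {cover, housing, shaft, spacer}
5. bearing@(0, 0) [+x clear] — {bearing, cover, housing, shaft, spacer}
6. flange@(0, 1) [+x clear] — {bearing, cover, flange, housing, shaft, spacer}
7. cap@(1, 0) [-y clear] — {bearing, cap, cover, flange, housing, shaft, spacer}
8. gear@(0, -2) [-x clear] — {bearing, cap, cover, flange, gear, housing, shaft, spacer}
9. pin@(1, -2) [+x clear] — {bearing, cap, cover, flange, gear, housing, pin, shaft, spacer}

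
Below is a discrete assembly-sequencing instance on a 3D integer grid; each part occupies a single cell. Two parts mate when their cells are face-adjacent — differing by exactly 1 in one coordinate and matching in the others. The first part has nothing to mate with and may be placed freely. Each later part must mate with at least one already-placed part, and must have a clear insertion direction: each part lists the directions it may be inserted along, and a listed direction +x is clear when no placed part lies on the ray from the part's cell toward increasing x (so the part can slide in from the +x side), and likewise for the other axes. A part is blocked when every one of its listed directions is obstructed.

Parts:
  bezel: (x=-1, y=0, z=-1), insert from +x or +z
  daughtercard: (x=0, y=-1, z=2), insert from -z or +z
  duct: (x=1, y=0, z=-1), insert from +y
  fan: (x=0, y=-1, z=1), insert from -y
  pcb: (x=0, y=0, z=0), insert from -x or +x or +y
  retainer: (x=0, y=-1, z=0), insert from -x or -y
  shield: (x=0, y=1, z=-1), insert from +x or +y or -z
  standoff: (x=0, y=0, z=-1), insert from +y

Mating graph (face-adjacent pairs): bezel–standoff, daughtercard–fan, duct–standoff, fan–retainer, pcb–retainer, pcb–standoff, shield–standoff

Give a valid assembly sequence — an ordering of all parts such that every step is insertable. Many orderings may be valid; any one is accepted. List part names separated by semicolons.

1. duct@(1, 0, -1) [+y clear] — {duct}
2. standoff@(0, 0, -1) [+y clear] — {duct, standoff}
3. pcb@(0, 0, 0) [-x clear] — {duct, pcb, standoff}
4. retainer@(0, -1, 0) [-x clear] — {duct, pcb, retainer, standoff}
5. fan@(0, -1, 1) [-y clear] — {duct, fan, pcb, retainer, standoff}
6. daughtercard@(0, -1, 2) [+z clear] — {daughtercard, duct, fan, pcb, retainer, standoff}
7. bezel@(-1, 0, -1) [+z clear] — {bezel, daughtercard, duct, fan, pcb, retainer, standoff}
8. shield@(0, 1, -1) [+x clear] — {bezel, daughtercard, duct, fan, pcb, retainer, shield, standoff}

duct; standoff; pcb; retainer; fan; daughtercard; bezel; shield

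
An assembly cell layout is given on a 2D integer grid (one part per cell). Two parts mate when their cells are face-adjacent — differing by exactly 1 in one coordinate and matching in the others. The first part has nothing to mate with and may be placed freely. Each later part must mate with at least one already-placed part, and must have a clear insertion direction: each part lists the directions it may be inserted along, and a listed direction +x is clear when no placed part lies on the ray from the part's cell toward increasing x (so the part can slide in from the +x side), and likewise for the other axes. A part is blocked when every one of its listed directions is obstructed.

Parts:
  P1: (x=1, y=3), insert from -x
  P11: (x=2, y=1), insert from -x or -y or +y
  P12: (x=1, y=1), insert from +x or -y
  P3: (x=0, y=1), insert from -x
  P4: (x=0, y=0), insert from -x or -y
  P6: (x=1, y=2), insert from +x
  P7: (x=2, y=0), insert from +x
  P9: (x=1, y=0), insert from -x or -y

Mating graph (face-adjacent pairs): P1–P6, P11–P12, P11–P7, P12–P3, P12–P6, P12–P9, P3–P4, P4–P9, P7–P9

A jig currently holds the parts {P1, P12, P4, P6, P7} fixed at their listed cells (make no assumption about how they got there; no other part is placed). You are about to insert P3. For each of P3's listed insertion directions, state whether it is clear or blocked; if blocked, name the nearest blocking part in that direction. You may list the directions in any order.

-x: ray from P3(0, 1) has no placed part ⇒ clear

-x: clear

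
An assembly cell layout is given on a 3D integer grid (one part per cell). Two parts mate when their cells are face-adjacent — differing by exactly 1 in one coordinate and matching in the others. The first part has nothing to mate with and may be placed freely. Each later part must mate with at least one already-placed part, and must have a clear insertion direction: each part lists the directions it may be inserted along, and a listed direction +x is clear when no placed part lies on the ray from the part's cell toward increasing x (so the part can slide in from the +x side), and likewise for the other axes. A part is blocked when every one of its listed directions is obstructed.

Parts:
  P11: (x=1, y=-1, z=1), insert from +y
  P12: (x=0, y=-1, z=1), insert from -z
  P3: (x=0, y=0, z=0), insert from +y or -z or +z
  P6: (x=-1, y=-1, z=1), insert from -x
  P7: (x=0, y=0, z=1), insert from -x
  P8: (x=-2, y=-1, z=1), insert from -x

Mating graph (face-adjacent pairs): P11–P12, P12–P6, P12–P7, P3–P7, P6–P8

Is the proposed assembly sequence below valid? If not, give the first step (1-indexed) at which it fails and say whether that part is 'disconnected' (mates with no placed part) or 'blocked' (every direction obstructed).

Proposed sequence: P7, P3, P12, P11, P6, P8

1. P7@(0, 0, 1) [-x clear] — {P7}
2. P3@(0, 0, 0) [+y clear] — {P3, P7}
3. P12@(0, -1, 1) [-z clear] — {P12, P3, P7}
4. P11@(1, -1, 1) [+y clear] — {P11, P12, P3, P7}
5. P6@(-1, -1, 1) [-x clear] — {P11, P12, P3, P6, P7}
6. P8@(-2, -1, 1) [-x clear] — {P11, P12, P3, P6, P7, P8}

Valid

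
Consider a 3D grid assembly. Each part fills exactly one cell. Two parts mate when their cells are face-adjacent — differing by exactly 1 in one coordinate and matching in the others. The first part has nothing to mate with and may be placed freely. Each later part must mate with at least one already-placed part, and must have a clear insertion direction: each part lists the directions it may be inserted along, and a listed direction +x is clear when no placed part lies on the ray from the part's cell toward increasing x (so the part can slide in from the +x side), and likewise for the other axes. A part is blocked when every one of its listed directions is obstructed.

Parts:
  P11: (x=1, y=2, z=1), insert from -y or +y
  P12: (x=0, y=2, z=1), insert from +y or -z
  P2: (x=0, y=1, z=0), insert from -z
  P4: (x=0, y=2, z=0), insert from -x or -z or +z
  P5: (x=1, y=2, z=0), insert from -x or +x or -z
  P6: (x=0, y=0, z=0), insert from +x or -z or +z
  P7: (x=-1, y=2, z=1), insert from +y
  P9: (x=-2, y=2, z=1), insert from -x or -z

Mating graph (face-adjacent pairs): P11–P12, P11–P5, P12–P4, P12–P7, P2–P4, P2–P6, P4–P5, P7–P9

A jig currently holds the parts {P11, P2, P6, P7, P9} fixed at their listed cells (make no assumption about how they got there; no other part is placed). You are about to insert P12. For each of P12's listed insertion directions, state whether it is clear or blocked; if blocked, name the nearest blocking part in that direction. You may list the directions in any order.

+y: clear; -z: clear

+y: ray from P12(0, 2, 1) has no placed part ⇒ clear
-z: ray from P12(0, 2, 1) has no placed part ⇒ clear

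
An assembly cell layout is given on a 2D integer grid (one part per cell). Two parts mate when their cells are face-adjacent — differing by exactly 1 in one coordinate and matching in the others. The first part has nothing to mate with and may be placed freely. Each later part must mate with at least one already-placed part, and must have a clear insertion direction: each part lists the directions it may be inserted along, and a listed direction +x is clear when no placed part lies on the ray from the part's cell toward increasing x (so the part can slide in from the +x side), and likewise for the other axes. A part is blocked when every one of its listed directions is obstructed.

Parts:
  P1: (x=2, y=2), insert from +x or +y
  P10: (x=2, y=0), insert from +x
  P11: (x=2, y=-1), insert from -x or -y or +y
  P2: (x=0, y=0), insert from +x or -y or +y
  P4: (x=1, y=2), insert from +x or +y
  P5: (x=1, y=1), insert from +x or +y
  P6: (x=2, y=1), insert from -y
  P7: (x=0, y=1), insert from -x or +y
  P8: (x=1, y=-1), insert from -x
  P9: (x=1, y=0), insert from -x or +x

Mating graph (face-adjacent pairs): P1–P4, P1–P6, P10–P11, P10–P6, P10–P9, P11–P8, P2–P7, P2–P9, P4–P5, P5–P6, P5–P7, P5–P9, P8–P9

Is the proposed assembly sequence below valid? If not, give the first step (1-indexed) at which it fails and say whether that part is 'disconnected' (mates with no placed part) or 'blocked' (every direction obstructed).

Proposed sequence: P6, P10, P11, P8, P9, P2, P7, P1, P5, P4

1. P6@(2, 1) [-y clear] — {P6}
2. P10@(2, 0) [+x clear] — {P10, P6}
3. P11@(2, -1) [-x clear] — {P10, P11, P6}
4. P8@(1, -1) [-x clear] — {P10, P11, P6, P8}
5. P9@(1, 0) [-x clear] — {P10, P11, P6, P8, P9}
6. P2@(0, 0) [-y clear] — {P10, P11, P2, P6, P8, P9}
7. P7@(0, 1) [-x clear] — {P10, P11, P2, P6, P7, P8, P9}
8. P1@(2, 2) [+x clear] — {P1, P10, P11, P2, P6, P7, P8, P9}
9. P5@(1, 1) [+y clear] — {P1, P10, P11, P2, P5, P6, P7, P8, P9}
10. P4@(1, 2) [+y clear] — {P1, P10, P11, P2, P4, P5, P6, P7, P8, P9}

Valid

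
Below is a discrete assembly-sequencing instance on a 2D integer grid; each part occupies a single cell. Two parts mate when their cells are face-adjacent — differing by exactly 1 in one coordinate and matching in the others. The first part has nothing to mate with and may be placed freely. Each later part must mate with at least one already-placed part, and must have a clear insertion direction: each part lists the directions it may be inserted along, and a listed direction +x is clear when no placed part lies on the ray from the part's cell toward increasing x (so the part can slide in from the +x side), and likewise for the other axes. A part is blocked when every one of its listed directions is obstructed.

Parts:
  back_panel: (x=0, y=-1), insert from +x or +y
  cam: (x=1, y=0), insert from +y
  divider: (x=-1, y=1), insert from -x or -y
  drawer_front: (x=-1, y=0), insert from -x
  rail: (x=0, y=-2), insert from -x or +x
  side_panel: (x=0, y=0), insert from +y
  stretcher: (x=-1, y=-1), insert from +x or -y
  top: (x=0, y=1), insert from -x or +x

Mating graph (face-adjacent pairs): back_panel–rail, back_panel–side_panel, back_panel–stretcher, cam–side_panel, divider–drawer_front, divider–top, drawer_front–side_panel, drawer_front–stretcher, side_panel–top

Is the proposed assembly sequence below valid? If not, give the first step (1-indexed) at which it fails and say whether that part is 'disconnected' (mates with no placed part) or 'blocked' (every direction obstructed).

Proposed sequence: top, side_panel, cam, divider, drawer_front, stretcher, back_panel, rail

Invalid at step 2 (blocked)

1. top@(0, 1) [-x clear] — {top}
2. side_panel@(0, 0) — +y all obstructed ⇒ blocked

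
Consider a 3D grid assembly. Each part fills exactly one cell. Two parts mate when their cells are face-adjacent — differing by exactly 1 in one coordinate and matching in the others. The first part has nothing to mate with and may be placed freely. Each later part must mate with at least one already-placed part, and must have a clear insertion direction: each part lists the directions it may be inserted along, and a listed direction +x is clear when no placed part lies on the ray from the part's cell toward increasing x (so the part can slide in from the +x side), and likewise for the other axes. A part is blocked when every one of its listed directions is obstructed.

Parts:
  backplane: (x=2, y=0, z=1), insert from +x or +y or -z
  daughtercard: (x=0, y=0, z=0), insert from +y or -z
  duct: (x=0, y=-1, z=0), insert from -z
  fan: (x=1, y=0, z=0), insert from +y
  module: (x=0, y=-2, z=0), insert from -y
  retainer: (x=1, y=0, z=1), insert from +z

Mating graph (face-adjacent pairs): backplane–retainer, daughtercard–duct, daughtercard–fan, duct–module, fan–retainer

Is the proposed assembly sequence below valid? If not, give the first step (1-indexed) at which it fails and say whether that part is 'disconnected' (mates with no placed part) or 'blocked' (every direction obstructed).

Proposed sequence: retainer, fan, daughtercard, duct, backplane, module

1. retainer@(1, 0, 1) [+z clear] — {retainer}
2. fan@(1, 0, 0) [+y clear] — {fan, retainer}
3. daughtercard@(0, 0, 0) [+y clear] — {daughtercard, fan, retainer}
4. duct@(0, -1, 0) [-z clear] — {daughtercard, duct, fan, retainer}
5. backplane@(2, 0, 1) [+x clear] — {backplane, daughtercard, duct, fan, retainer}
6. module@(0, -2, 0) [-y clear] — {backplane, daughtercard, duct, fan, module, retainer}

Valid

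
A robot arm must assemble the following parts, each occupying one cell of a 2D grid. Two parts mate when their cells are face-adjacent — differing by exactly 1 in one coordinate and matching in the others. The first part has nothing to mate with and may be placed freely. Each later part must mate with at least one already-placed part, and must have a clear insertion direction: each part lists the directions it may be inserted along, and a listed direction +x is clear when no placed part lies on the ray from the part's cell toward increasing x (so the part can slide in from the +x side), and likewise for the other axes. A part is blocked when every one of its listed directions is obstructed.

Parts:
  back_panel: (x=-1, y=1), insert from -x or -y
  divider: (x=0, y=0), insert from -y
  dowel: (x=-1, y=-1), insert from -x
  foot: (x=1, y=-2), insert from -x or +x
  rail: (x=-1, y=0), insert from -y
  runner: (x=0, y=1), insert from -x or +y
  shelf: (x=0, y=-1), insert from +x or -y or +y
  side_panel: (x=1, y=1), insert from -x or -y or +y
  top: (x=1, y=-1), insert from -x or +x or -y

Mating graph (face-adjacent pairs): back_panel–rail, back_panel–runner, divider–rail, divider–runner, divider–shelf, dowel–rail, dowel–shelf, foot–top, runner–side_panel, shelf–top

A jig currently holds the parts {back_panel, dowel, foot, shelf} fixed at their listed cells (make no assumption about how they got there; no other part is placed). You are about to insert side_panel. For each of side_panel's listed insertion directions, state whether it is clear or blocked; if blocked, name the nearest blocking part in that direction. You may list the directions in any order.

-x: nearest on ray is back_panel@(-1, 1) ⇒ blocked
-y: nearest on ray is foot@(1, -2) ⇒ blocked
+y: ray from side_panel(1, 1) has no placed part ⇒ clear

+y: clear; -x: blocked by back_panel; -y: blocked by foot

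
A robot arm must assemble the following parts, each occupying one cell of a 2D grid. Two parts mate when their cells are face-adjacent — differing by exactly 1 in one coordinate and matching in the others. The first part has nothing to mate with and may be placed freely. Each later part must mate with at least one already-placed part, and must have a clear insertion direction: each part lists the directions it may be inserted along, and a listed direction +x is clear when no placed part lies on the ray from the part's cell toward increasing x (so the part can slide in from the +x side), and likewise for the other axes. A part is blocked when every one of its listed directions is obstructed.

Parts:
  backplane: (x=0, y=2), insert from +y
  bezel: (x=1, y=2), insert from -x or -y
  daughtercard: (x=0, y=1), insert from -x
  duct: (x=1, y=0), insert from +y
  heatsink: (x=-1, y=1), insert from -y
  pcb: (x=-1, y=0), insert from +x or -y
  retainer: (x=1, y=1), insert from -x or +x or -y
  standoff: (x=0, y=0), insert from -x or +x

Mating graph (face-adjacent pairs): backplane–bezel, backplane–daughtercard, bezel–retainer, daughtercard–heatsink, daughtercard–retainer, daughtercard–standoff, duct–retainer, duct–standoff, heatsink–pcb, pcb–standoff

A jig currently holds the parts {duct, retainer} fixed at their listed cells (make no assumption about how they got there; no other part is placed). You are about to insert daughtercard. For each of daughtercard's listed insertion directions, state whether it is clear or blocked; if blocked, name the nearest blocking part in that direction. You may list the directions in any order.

-x: clear

-x: ray from daughtercard(0, 1) has no placed part ⇒ clear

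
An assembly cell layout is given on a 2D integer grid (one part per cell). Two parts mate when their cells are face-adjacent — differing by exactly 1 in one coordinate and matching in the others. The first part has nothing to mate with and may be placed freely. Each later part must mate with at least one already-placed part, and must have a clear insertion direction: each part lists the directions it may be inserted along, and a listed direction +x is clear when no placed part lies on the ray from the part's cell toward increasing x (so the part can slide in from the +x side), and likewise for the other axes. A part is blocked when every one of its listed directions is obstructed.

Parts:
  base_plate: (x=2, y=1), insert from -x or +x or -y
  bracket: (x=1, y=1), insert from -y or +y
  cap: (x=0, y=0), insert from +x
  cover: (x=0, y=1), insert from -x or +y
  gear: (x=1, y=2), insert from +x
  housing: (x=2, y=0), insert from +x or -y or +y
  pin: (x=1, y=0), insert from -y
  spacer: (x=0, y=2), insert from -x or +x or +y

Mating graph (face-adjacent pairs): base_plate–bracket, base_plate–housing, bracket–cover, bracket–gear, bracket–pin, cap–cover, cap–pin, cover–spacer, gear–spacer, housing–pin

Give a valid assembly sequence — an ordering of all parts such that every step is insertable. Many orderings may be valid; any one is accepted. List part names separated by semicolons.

gear; bracket; base_plate; spacer; cover; cap; housing; pin

1. gear@(1, 2) [+x clear] — {gear}
2. bracket@(1, 1) [-y clear] — {bracket, gear}
3. base_plate@(2, 1) [+x clear] — {base_plate, bracket, gear}
4. spacer@(0, 2) [-x clear] — {base_plate, bracket, gear, spacer}
5. cover@(0, 1) [-x clear] — {base_plate, bracket, cover, gear, spacer}
6. cap@(0, 0) [+x clear] — {base_plate, bracket, cap, cover, gear, spacer}
7. housing@(2, 0) [+x clear] — {base_plate, bracket, cap, cover, gear, housing, spacer}
8. pin@(1, 0) [-y clear] — {base_plate, bracket, cap, cover, gear, housing, pin, spacer}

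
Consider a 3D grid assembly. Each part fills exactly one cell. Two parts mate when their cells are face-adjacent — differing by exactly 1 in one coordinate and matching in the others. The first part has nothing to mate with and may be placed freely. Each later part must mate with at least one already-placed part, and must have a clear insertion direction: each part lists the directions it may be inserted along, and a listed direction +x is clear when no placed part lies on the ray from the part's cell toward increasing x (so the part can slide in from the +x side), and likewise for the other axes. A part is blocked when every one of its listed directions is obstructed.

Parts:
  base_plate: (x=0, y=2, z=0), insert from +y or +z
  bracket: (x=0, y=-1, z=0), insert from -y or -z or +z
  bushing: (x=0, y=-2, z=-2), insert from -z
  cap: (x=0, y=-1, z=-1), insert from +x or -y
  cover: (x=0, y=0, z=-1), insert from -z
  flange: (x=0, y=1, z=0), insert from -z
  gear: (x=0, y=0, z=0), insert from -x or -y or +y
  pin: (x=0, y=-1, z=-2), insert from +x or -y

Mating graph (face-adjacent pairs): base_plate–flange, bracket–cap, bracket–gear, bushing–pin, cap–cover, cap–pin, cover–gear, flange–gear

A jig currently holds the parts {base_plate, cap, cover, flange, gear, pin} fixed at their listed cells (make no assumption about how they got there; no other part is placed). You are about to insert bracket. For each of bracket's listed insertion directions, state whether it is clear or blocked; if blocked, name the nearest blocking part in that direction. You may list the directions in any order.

-y: ray from bracket(0, -1, 0) has no placed part ⇒ clear
-z: nearest on ray is cap@(0, -1, -1) ⇒ blocked
+z: ray from bracket(0, -1, 0) has no placed part ⇒ clear

+z: clear; -y: clear; -z: blocked by cap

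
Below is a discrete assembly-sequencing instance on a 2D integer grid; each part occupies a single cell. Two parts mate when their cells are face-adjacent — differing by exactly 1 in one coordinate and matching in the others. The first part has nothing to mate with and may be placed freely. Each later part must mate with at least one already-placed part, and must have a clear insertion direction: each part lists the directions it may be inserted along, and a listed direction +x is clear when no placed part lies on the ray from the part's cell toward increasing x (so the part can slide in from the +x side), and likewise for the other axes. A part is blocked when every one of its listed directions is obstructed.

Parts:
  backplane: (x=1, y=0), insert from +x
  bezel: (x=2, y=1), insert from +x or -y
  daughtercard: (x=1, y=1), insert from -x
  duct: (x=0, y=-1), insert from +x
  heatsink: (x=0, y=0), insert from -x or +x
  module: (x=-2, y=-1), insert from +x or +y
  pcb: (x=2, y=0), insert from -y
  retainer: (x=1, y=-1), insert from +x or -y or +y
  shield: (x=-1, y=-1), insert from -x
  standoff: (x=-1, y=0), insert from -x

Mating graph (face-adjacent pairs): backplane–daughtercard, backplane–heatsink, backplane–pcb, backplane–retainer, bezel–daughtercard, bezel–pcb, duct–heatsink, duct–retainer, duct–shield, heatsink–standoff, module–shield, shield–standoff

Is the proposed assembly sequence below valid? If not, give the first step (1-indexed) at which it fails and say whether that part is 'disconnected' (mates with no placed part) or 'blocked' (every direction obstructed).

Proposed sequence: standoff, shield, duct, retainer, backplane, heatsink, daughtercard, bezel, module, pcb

1. standoff@(-1, 0) [-x clear] — {standoff}
2. shield@(-1, -1) [-x clear] — {shield, standoff}
3. duct@(0, -1) [+x clear] — {duct, shield, standoff}
4. retainer@(1, -1) [+x clear] — {duct, retainer, shield, standoff}
5. backplane@(1, 0) [+x clear] — {backplane, duct, retainer, shield, standoff}
6. heatsink@(0, 0) — -x/+x all obstructed ⇒ blocked

Invalid at step 6 (blocked)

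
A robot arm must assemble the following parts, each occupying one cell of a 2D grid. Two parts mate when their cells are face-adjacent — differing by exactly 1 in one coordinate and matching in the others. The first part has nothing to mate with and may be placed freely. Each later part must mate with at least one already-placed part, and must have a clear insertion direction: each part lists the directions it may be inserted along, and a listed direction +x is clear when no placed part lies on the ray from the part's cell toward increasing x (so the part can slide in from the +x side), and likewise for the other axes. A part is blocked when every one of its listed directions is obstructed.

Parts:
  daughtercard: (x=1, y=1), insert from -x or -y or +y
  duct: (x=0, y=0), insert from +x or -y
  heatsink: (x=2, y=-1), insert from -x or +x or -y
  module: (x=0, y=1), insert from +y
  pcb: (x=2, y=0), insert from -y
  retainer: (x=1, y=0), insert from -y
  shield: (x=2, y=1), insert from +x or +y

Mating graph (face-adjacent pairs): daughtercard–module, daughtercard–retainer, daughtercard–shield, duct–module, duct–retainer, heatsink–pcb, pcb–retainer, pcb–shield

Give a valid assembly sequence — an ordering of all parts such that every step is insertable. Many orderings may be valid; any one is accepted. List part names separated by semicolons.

1. duct@(0, 0) [+x clear] — {duct}
2. retainer@(1, 0) [-y clear] — {duct, retainer}
3. daughtercard@(1, 1) [-x clear] — {daughtercard, duct, retainer}
4. shield@(2, 1) [+x clear] — {daughtercard, duct, retainer, shield}
5. pcb@(2, 0) [-y clear] — {daughtercard, duct, pcb, retainer, shield}
6. heatsink@(2, -1) [-x clear] — {daughtercard, duct, heatsink, pcb, retainer, shield}
7. module@(0, 1) [+y clear] — {daughtercard, duct, heatsink, module, pcb, retainer, shield}

duct; retainer; daughtercard; shield; pcb; heatsink; module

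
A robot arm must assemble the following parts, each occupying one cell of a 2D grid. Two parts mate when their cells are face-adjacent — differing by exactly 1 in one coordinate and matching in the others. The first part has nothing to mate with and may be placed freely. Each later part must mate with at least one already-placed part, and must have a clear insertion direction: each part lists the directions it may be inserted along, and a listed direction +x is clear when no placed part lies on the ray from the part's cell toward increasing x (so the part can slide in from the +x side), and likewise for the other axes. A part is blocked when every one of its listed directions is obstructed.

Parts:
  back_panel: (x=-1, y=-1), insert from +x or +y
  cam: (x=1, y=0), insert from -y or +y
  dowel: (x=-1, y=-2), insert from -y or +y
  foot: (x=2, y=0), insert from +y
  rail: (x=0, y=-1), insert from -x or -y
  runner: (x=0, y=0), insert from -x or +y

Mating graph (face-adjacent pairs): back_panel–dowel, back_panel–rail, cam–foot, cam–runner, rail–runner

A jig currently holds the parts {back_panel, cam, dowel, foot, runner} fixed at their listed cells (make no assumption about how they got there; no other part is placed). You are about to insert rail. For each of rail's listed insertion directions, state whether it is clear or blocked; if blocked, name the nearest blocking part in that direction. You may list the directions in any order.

-x: blocked by back_panel; -y: clear

-x: nearest on ray is back_panel@(-1, -1) ⇒ blocked
-y: ray from rail(0, -1) has no placed part ⇒ clear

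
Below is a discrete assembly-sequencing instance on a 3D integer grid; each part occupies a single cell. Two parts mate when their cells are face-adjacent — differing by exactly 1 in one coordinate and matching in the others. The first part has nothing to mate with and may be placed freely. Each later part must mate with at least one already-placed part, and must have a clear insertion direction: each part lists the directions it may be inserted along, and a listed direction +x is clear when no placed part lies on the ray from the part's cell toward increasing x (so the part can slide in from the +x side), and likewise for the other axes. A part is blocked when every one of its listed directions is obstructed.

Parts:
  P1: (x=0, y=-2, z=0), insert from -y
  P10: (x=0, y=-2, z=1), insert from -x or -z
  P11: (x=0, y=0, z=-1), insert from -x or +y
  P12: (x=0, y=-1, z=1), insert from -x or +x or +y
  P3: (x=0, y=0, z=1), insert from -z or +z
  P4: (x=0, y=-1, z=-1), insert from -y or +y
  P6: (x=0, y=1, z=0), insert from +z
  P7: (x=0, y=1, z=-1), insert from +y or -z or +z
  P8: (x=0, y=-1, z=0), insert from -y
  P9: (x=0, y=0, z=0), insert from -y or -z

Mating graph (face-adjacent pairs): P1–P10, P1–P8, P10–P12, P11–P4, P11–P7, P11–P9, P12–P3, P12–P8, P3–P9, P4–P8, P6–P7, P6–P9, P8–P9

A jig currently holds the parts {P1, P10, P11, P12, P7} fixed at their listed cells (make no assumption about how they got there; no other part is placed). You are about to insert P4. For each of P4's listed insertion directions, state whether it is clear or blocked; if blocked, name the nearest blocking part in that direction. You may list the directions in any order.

+y: blocked by P11; -y: clear

-y: ray from P4(0, -1, -1) has no placed part ⇒ clear
+y: nearest on ray is P11@(0, 0, -1) ⇒ blocked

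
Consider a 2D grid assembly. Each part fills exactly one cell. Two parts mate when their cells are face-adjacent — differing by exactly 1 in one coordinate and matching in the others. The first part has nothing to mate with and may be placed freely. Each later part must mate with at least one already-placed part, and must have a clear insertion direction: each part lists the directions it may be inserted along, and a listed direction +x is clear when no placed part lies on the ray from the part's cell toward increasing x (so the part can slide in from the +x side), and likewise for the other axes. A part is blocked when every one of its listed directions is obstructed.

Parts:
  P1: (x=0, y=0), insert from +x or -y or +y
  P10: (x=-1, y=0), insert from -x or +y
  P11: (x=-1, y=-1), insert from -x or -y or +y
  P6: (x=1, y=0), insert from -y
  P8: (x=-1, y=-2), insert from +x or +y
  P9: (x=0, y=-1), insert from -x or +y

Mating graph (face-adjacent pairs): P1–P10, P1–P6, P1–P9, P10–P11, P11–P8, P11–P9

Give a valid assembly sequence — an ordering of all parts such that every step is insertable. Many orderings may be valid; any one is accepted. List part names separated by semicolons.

1. P1@(0, 0) [+x clear] — {P1}
2. P10@(-1, 0) [-x clear] — {P1, P10}
3. P6@(1, 0) [-y clear] — {P1, P10, P6}
4. P9@(0, -1) [-x clear] — {P1, P10, P6, P9}
5. P11@(-1, -1) [-x clear] — {P1, P10, P11, P6, P9}
6. P8@(-1, -2) [+x clear] — {P1, P10, P11, P6, P8, P9}

P1; P10; P6; P9; P11; P8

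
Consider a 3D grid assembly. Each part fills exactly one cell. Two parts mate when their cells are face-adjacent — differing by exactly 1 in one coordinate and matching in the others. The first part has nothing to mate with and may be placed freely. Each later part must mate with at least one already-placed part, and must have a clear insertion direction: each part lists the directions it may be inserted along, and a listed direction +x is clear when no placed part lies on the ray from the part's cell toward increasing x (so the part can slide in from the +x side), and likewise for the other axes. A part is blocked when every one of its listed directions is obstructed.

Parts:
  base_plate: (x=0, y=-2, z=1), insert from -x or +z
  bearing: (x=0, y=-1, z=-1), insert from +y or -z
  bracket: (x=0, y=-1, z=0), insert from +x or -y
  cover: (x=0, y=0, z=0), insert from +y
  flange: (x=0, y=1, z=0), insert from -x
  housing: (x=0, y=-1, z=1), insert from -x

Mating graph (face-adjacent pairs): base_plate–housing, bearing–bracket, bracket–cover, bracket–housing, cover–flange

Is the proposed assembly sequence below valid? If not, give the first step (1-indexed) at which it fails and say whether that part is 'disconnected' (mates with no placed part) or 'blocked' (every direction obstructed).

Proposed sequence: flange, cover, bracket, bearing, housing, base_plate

1. flange@(0, 1, 0) [-x clear] — {flange}
2. cover@(0, 0, 0) — +y all obstructed ⇒ blocked

Invalid at step 2 (blocked)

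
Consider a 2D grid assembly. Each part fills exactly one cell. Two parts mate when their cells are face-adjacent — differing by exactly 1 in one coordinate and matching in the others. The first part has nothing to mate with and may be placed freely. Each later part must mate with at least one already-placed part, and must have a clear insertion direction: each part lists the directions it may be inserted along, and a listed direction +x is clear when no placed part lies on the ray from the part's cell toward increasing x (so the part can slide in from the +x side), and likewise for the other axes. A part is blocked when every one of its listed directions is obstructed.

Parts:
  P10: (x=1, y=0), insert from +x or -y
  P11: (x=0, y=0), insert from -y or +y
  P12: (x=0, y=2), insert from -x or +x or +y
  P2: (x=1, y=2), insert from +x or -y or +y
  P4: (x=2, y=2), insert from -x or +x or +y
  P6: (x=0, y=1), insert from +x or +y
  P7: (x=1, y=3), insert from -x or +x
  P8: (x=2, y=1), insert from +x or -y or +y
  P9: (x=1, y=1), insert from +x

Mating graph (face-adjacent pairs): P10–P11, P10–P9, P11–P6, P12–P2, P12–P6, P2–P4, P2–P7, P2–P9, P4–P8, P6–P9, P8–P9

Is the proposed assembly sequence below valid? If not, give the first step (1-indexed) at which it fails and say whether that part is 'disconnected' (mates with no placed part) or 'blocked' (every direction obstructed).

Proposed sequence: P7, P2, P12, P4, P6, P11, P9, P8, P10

1. P7@(1, 3) [-x clear] — {P7}
2. P2@(1, 2) [+x clear] — {P2, P7}
3. P12@(0, 2) [-x clear] — {P12, P2, P7}
4. P4@(2, 2) [+x clear] — {P12, P2, P4, P7}
5. P6@(0, 1) [+x clear] — {P12, P2, P4, P6, P7}
6. P11@(0, 0) [-y clear] — {P11, P12, P2, P4, P6, P7}
7. P9@(1, 1) [+x clear] — {P11, P12, P2, P4, P6, P7, P9}
8. P8@(2, 1) [+x clear] — {P11, P12, P2, P4, P6, P7, P8, P9}
9. P10@(1, 0) [+x clear] — {P10, P11, P12, P2, P4, P6, P7, P8, P9}

Valid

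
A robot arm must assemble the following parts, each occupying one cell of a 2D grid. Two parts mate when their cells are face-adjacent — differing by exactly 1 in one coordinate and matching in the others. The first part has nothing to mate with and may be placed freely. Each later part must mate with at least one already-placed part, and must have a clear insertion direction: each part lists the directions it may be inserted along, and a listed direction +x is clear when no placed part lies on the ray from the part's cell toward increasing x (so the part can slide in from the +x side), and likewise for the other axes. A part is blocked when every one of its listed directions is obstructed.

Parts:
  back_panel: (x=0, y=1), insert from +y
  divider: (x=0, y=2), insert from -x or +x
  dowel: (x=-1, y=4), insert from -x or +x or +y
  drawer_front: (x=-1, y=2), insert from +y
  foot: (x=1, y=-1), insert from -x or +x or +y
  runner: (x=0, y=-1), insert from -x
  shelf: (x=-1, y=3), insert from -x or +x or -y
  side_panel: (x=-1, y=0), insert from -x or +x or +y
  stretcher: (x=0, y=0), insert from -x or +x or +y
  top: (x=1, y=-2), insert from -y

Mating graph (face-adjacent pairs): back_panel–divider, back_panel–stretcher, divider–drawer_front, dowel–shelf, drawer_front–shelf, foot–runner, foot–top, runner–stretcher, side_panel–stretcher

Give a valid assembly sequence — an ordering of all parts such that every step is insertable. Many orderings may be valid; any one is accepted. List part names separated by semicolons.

side_panel; stretcher; runner; foot; back_panel; top; divider; drawer_front; shelf; dowel

1. side_panel@(-1, 0) [-x clear] — {side_panel}
2. stretcher@(0, 0) [+x clear] — {side_panel, stretcher}
3. runner@(0, -1) [-x clear] — {runner, side_panel, stretcher}
4. foot@(1, -1) [+x clear] — {foot, runner, side_panel, stretcher}
5. back_panel@(0, 1) [+y clear] — {back_panel, foot, runner, side_panel, stretcher}
6. top@(1, -2) [-y clear] — {back_panel, foot, runner, side_panel, stretcher, top}
7. divider@(0, 2) [-x clear] — {back_panel, divider, foot, runner, side_panel, stretcher, top}
8. drawer_front@(-1, 2) [+y clear] — {back_panel, divider, drawer_front, foot, runner, side_panel, stretcher, top}
9. shelf@(-1, 3) [-x clear] — {back_panel, divider, drawer_front, foot, runner, shelf, side_panel, stretcher, top}
10. dowel@(-1, 4) [-x clear] — {back_panel, divider, dowel, drawer_front, foot, runner, shelf, side_panel, stretcher, top}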